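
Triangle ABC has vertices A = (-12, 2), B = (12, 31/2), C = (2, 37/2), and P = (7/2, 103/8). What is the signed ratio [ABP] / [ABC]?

1/4

[ABC] = ½·((-12)·(31/2−(37/2)) + 12·(37/2−2) + 2·(2−(31/2))) = ½·(36 + 198 − 27) = 207/2.
[ABP] = ½·((-12)·(31/2−(103/8)) + 12·(103/8−2) + (7/2)·(2−(31/2))) = ½·(-63/2 + 261/2 − 189/4) = 207/8, so the ratio is (207/8)/(207/2) = 1/4.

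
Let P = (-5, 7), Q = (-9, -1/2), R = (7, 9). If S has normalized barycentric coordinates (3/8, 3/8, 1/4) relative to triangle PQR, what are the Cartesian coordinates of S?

S = (3/8)·P + (3/8)·Q + (1/4)·R.
x-coordinate: (3/8)·(-5) + (3/8)·(-9) + (1/4)·7 = -7/2.
y-coordinate: (3/8)·7 + (3/8)·(-1/2) + (1/4)·9 = 75/16.

(-7/2, 75/16)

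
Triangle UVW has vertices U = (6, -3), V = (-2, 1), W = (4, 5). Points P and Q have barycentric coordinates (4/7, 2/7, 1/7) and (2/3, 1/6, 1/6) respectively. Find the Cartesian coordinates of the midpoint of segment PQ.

(163/42, -6/7)

Barycentric coordinates of the midpoint are the average: (13/21, 19/84, 13/84).
Converting: (13/21)·U + (19/84)·V + (13/84)·W = (163/42, -6/7).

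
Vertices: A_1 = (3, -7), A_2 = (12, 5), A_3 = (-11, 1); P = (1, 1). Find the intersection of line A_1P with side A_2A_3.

(1/2, 3)

Barycentric coordinates of P with respect to A_1A_2A_3: (1/5, 2/5, 2/5).
On side A_2A_3 the A_1-coordinate is zero; dropping P's A_1-weight 1/5 and renormalizing the remaining 2/5 : 2/5 gives weights 1/2, 1/2 on A_2, A_3.
Q = (1/2)·(12, 5) + (1/2)·(-11, 1) = (1/2, 3).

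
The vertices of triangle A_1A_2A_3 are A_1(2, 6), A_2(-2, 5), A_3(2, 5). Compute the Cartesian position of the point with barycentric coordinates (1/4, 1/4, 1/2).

P = (1/4)·A_1 + (1/4)·A_2 + (1/2)·A_3.
x-coordinate: (1/4)·2 + (1/4)·(-2) + (1/2)·2 = 1.
y-coordinate: (1/4)·6 + (1/4)·5 + (1/2)·5 = 21/4.

(1, 21/4)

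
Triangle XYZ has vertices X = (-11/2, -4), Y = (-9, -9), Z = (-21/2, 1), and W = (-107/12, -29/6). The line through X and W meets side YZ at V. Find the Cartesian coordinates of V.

Barycentric coordinates of W with respect to XYZ: (1/6, 1/2, 1/3).
On side YZ the X-coordinate is zero; dropping W's X-weight 1/6 and renormalizing the remaining 1/2 : 1/3 gives weights 3/5, 2/5 on Y, Z.
V = (3/5)·(-9, -9) + (2/5)·(-21/2, 1) = (-48/5, -5).

(-48/5, -5)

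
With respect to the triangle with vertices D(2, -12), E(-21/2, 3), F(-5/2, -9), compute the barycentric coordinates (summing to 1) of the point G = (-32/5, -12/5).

(1/5, 3/5, 1/5)

Signed area of the reference triangle: [DEF] = ½·(2·(3−(-9)) + (-21/2)·(-9−(-12)) + (-5/2)·(-12−3)) = ½·(24 − 63/2 + 75/2) = 15.
[GEF] = ½·((-32/5)·(3−(-9)) + (-21/2)·(-9−(-12/5)) + (-5/2)·(-12/5−3)) = ½·(-384/5 + 693/10 + 27/2) = 3, so the D-coordinate is 3/15 = 1/5.
[DGF] = ½·(2·(-12/5−(-9)) + (-32/5)·(-9−(-12)) + (-5/2)·(-12−(-12/5))) = ½·(66/5 − 96/5 + 24) = 9, so the E-coordinate is 3/5.
[DEG] = ½·(2·(3−(-12/5)) + (-21/2)·(-12/5−(-12)) + (-32/5)·(-12−3)) = ½·(54/5 − 504/5 + 96) = 3, so the F-coordinate is 1/5.
Check: 1/5 + 3/5 + 1/5 = 1.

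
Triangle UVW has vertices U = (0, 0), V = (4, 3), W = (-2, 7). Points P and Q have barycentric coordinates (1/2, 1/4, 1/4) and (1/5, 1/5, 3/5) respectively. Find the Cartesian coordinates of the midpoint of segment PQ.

(1/20, 73/20)

Barycentric coordinates of the midpoint are the average: (7/20, 9/40, 17/40).
Converting: (7/20)·U + (9/40)·V + (17/40)·W = (1/20, 73/20).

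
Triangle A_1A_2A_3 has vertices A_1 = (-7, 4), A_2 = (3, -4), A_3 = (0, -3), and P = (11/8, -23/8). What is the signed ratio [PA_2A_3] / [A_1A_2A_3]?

[A_1A_2A_3] = ½·((-7)·(-4−(-3)) + 3·(-3−4) + 0·(4−(-4))) = ½·(7 − 21 + 0) = -7.
[PA_2A_3] = ½·((11/8)·(-4−(-3)) + 3·(-3−(-23/8)) + 0·(-23/8−(-4))) = ½·(-11/8 − 3/8 + 0) = -7/8, so the ratio is (-7/8)/(-7) = 1/8.

1/8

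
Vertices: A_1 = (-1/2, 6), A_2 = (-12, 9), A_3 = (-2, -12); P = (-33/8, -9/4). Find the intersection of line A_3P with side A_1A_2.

Barycentric coordinates of P with respect to A_1A_2A_3: (1/4, 1/4, 1/2).
On side A_1A_2 the A_3-coordinate is zero; dropping P's A_3-weight 1/2 and renormalizing the remaining 1/4 : 1/4 gives weights 1/2, 1/2 on A_1, A_2.
Q = (1/2)·(-1/2, 6) + (1/2)·(-12, 9) = (-25/4, 15/2).

(-25/4, 15/2)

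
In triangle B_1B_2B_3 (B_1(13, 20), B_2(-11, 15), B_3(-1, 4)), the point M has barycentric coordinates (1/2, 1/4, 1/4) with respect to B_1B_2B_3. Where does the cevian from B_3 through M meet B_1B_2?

(5, 55/3)

Line B_3M meets B_1B_2 where the B_3-coordinate vanishes; zeroing M's B_3-weight and renormalizing leaves B_1, B_2-weights 1/2 : 1/4 → (2/3, 1/3).
So N = (2/3)·B_1 + (1/3)·B_2 = (5, 55/3).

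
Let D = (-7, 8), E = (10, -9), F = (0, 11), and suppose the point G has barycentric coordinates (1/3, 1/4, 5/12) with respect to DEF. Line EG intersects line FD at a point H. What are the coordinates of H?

(-28/9, 29/3)

Line EG meets FD where the E-coordinate vanishes; zeroing G's E-weight and renormalizing leaves F, D-weights 5/12 : 1/3 → (5/9, 4/9).
So H = (5/9)·F + (4/9)·D = (-28/9, 29/3).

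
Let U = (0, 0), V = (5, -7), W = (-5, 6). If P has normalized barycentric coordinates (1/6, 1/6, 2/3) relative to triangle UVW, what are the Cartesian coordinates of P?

P = (1/6)·U + (1/6)·V + (2/3)·W.
x-coordinate: (1/6)·0 + (1/6)·5 + (2/3)·(-5) = -5/2.
y-coordinate: (1/6)·0 + (1/6)·(-7) + (2/3)·6 = 17/6.

(-5/2, 17/6)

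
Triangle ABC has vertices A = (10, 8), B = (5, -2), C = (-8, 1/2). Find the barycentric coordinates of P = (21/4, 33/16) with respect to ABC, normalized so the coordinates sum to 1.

(3/8, 1/2, 1/8)

Signed area of the reference triangle: [ABC] = ½·(10·(-2−(1/2)) + 5·(1/2−8) + (-8)·(8−(-2))) = ½·(-25 − 75/2 − 80) = -285/4.
[PBC] = ½·((21/4)·(-2−(1/2)) + 5·(1/2−(33/16)) + (-8)·(33/16−(-2))) = ½·(-105/8 − 125/16 − 65/2) = -855/32, so the A-coordinate is (-855/32)/(-285/4) = 3/8.
[APC] = ½·(10·(33/16−(1/2)) + (21/4)·(1/2−8) + (-8)·(8−(33/16))) = ½·(125/8 − 315/8 − 95/2) = -285/8, so the B-coordinate is 1/2.
[ABP] = ½·(10·(-2−(33/16)) + 5·(33/16−8) + (21/4)·(8−(-2))) = ½·(-325/8 − 475/16 + 105/2) = -285/32, so the C-coordinate is 1/8.
Check: 3/8 + 1/2 + 1/8 = 1.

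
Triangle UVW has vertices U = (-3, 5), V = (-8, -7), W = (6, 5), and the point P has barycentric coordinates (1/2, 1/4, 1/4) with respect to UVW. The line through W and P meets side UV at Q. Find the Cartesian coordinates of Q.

Line WP meets UV where the W-coordinate vanishes; zeroing P's W-weight and renormalizing leaves U, V-weights 1/2 : 1/4 → (2/3, 1/3).
So Q = (2/3)·U + (1/3)·V = (-14/3, 1).

(-14/3, 1)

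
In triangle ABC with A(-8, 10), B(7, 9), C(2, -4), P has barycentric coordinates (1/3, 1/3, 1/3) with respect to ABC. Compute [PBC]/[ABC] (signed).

1/3

The signed ratio [PBC]/[ABC] equals the barycentric coordinate of P at vertex A, which is 1/3.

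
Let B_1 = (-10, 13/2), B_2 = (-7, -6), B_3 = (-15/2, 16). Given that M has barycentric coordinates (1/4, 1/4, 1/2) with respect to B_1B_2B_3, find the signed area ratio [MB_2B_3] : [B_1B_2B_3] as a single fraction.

1/4

The signed ratio [MB_2B_3]/[B_1B_2B_3] equals the barycentric coordinate of M at vertex B_1, which is 1/4.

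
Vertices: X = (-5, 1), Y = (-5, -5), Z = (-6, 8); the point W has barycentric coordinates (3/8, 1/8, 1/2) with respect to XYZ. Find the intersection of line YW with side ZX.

(-39/7, 5)

Line YW meets ZX where the Y-coordinate vanishes; zeroing W's Y-weight and renormalizing leaves Z, X-weights 1/2 : 3/8 → (4/7, 3/7).
So V = (4/7)·Z + (3/7)·X = (-39/7, 5).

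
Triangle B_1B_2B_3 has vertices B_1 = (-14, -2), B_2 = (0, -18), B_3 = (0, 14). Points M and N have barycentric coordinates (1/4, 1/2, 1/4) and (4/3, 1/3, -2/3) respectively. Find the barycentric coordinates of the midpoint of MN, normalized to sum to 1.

(19/24, 5/12, -5/24)

Since both coordinate triples sum to 1, the midpoint's barycentrics are the componentwise average.
(1/4+4/3)/2 = 19/24; similarly 5/12 and -5/24.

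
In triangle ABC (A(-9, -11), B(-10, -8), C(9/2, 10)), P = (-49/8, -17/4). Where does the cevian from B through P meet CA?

(-9/4, -1/2)

Barycentric coordinates of P with respect to ABC: (1/4, 1/2, 1/4).
On side CA the B-coordinate is zero; dropping P's B-weight 1/2 and renormalizing the remaining 1/4 : 1/4 gives weights 1/2, 1/2 on C, A.
Q = (1/2)·(9/2, 10) + (1/2)·(-9, -11) = (-9/4, -1/2).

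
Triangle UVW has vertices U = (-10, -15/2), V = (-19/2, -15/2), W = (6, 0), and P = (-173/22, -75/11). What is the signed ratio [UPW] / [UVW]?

15/11

[UVW] = ½·((-10)·(-15/2−0) + (-19/2)·(0−(-15/2)) + 6·(-15/2−(-15/2))) = ½·(75 − 285/4 + 0) = 15/8.
[UPW] = ½·((-10)·(-75/11−0) + (-173/22)·(0−(-15/2)) + 6·(-15/2−(-75/11))) = ½·(750/11 − 2595/44 − 45/11) = 225/88, so the ratio is (225/88)/(15/8) = 15/11.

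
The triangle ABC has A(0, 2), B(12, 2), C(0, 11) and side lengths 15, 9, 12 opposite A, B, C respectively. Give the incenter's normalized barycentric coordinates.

The incenter has barycentric coordinates proportional to the opposite side lengths: (15 : 9 : 12).
Normalizing by 15+9+12 = 36 gives (5/12, 1/4, 1/3).

(5/12, 1/4, 1/3)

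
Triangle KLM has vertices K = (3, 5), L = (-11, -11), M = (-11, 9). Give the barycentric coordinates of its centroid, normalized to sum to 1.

The centroid is the average of the vertices, so each weight is 1/3.

(1/3, 1/3, 1/3)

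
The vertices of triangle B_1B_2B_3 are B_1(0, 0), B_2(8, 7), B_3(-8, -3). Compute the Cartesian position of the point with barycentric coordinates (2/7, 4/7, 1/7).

(24/7, 25/7)

M = (2/7)·B_1 + (4/7)·B_2 + (1/7)·B_3.
x-coordinate: (2/7)·0 + (4/7)·8 + (1/7)·(-8) = 24/7.
y-coordinate: (2/7)·0 + (4/7)·7 + (1/7)·(-3) = 25/7.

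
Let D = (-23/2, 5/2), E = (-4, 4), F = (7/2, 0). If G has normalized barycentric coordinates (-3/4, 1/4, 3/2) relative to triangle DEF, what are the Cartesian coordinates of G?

G = (-3/4)·D + (1/4)·E + (3/2)·F.
x-coordinate: (-3/4)·(-23/2) + (1/4)·(-4) + (3/2)·(7/2) = 103/8.
y-coordinate: (-3/4)·(5/2) + (1/4)·4 + (3/2)·0 = -7/8.

(103/8, -7/8)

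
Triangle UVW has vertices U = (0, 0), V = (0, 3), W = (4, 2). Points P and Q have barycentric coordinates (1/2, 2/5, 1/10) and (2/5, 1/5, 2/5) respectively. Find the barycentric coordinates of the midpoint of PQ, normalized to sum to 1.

Since both coordinate triples sum to 1, the midpoint's barycentrics are the componentwise average.
(1/2+2/5)/2 = 9/20; similarly 3/10 and 1/4.

(9/20, 3/10, 1/4)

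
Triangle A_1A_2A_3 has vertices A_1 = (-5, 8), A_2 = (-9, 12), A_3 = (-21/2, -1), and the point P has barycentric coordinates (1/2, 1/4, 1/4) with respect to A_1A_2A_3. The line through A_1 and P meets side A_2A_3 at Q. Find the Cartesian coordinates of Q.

Line A_1P meets A_2A_3 where the A_1-coordinate vanishes; zeroing P's A_1-weight and renormalizing leaves A_2, A_3-weights 1/4 : 1/4 → (1/2, 1/2).
So Q = (1/2)·A_2 + (1/2)·A_3 = (-39/4, 11/2).

(-39/4, 11/2)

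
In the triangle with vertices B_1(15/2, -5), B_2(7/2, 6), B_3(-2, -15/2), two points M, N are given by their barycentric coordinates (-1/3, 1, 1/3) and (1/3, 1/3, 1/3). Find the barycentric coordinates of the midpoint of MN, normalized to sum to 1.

Since both coordinate triples sum to 1, the midpoint's barycentrics are the componentwise average.
(-1/3+1/3)/2 = 0; similarly 2/3 and 1/3.

(0, 2/3, 1/3)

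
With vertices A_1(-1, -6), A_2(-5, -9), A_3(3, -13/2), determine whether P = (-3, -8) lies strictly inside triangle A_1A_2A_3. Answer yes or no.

Barycentric coordinates of P: (3/14, 9/14, 1/7).
The three coordinates are positive, positive, positive; a point is interior exactly when all three are positive.

yes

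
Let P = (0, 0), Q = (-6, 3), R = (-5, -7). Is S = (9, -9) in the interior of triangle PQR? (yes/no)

no

Barycentric coordinates of S: (46/19, -36/19, 9/19).
The three coordinates are positive, negative, positive; a point is interior exactly when all three are positive.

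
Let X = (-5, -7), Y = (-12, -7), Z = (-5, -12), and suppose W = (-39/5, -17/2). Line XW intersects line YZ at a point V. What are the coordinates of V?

Barycentric coordinates of W with respect to XYZ: (3/10, 2/5, 3/10).
On side YZ the X-coordinate is zero; dropping W's X-weight 3/10 and renormalizing the remaining 2/5 : 3/10 gives weights 4/7, 3/7 on Y, Z.
V = (4/7)·(-12, -7) + (3/7)·(-5, -12) = (-9, -64/7).

(-9, -64/7)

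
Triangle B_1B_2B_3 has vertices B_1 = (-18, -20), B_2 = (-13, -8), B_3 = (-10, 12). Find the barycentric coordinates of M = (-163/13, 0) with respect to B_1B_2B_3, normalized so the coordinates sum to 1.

(3/13, 3/13, 7/13)

Signed area of the reference triangle: [B_1B_2B_3] = ½·((-18)·(-8−12) + (-13)·(12−(-20)) + (-10)·(-20−(-8))) = ½·(360 − 416 + 120) = 32.
[MB_2B_3] = ½·((-163/13)·(-8−12) + (-13)·(12−0) + (-10)·(0−(-8))) = ½·(3260/13 − 156 − 80) = 96/13, so the B_1-coordinate is (96/13)/32 = 3/13.
[B_1MB_3] = ½·((-18)·(0−12) + (-163/13)·(12−(-20)) + (-10)·(-20−0)) = ½·(216 − 5216/13 + 200) = 96/13, so the B_2-coordinate is 3/13.
[B_1B_2M] = ½·((-18)·(-8−0) + (-13)·(0−(-20)) + (-163/13)·(-20−(-8))) = ½·(144 − 260 + 1956/13) = 224/13, so the B_3-coordinate is 7/13.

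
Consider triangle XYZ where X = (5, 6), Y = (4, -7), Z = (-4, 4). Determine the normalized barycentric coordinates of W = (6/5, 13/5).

Signed area of the reference triangle: [XYZ] = ½·(5·(-7−4) + 4·(4−6) + (-4)·(6−(-7))) = ½·(-55 − 8 − 52) = -115/2.
[WYZ] = ½·((6/5)·(-7−4) + 4·(4−(13/5)) + (-4)·(13/5−(-7))) = ½·(-66/5 + 28/5 − 192/5) = -23, so the X-coordinate is (-23)/(-115/2) = 2/5.
[XWZ] = ½·(5·(13/5−4) + (6/5)·(4−6) + (-4)·(6−(13/5))) = ½·(-7 − 12/5 − 68/5) = -23/2, so the Y-coordinate is 1/5.
[XYW] = ½·(5·(-7−(13/5)) + 4·(13/5−6) + (6/5)·(6−(-7))) = ½·(-48 − 68/5 + 78/5) = -23, so the Z-coordinate is 2/5.

(2/5, 1/5, 2/5)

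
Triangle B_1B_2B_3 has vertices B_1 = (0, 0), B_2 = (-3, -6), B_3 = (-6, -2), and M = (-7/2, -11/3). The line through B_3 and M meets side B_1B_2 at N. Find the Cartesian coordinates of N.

Barycentric coordinates of M with respect to B_1B_2B_3: (1/6, 1/2, 1/3).
On side B_1B_2 the B_3-coordinate is zero; dropping M's B_3-weight 1/3 and renormalizing the remaining 1/6 : 1/2 gives weights 1/4, 3/4 on B_1, B_2.
N = (1/4)·(0, 0) + (3/4)·(-3, -6) = (-9/4, -9/2).

(-9/4, -9/2)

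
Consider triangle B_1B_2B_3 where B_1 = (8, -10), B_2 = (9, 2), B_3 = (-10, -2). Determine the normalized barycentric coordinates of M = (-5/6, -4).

Signed area of the reference triangle: [B_1B_2B_3] = ½·(8·(2−(-2)) + 9·(-2−(-10)) + (-10)·(-10−2)) = ½·(32 + 72 + 120) = 112.
[MB_2B_3] = ½·((-5/6)·(2−(-2)) + 9·(-2−(-4)) + (-10)·(-4−2)) = ½·(-10/3 + 18 + 60) = 112/3, so the B_1-coordinate is (112/3)/112 = 1/3.
[B_1MB_3] = ½·(8·(-4−(-2)) + (-5/6)·(-2−(-10)) + (-10)·(-10−(-4))) = ½·(-16 − 20/3 + 60) = 56/3, so the B_2-coordinate is 1/6.
[B_1B_2M] = ½·(8·(2−(-4)) + 9·(-4−(-10)) + (-5/6)·(-10−2)) = ½·(48 + 54 + 10) = 56, so the B_3-coordinate is 1/2.
Check: 1/3 + 1/6 + 1/2 = 1.

(1/3, 1/6, 1/2)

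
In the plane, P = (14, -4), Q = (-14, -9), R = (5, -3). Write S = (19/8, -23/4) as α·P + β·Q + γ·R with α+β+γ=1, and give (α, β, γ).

Signed area of the reference triangle: [PQR] = ½·(14·(-9−(-3)) + (-14)·(-3−(-4)) + 5·(-4−(-9))) = ½·(-84 − 14 + 25) = -73/2.
[SQR] = ½·((19/8)·(-9−(-3)) + (-14)·(-3−(-23/4)) + 5·(-23/4−(-9))) = ½·(-57/4 − 77/2 + 65/4) = -73/4, so the P-coordinate is (-73/4)/(-73/2) = 1/2.
[PSR] = ½·(14·(-23/4−(-3)) + (19/8)·(-3−(-4)) + 5·(-4−(-23/4))) = ½·(-77/2 + 19/8 + 35/4) = -219/16, so the Q-coordinate is 3/8.
[PQS] = ½·(14·(-9−(-23/4)) + (-14)·(-23/4−(-4)) + (19/8)·(-4−(-9))) = ½·(-91/2 + 49/2 + 95/8) = -73/16, so the R-coordinate is 1/8.
Check: 1/2 + 3/8 + 1/8 = 1.

(1/2, 3/8, 1/8)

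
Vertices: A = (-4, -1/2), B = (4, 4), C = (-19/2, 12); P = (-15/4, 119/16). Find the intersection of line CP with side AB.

Barycentric coordinates of P with respect to ABC: (1/8, 3/8, 1/2).
On side AB the C-coordinate is zero; dropping P's C-weight 1/2 and renormalizing the remaining 1/8 : 3/8 gives weights 1/4, 3/4 on A, B.
Q = (1/4)·(-4, -1/2) + (3/4)·(4, 4) = (2, 23/8).

(2, 23/8)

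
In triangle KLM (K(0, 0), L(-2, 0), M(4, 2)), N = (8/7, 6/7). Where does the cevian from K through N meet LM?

(8/5, 6/5)

Barycentric coordinates of N with respect to KLM: (2/7, 2/7, 3/7).
On side LM the K-coordinate is zero; dropping N's K-weight 2/7 and renormalizing the remaining 2/7 : 3/7 gives weights 2/5, 3/5 on L, M.
J = (2/5)·(-2, 0) + (3/5)·(4, 2) = (8/5, 6/5).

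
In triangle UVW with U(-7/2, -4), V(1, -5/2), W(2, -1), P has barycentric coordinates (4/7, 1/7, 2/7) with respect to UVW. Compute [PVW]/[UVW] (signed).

The signed ratio [PVW]/[UVW] equals the barycentric coordinate of P at vertex U, which is 4/7.

4/7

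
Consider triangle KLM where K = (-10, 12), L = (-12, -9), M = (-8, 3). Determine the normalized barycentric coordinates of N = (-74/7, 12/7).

Signed area of the reference triangle: [KLM] = ½·((-10)·(-9−3) + (-12)·(3−12) + (-8)·(12−(-9))) = ½·(120 + 108 − 168) = 30.
[NLM] = ½·((-74/7)·(-9−3) + (-12)·(3−(12/7)) + (-8)·(12/7−(-9))) = ½·(888/7 − 108/7 − 600/7) = 90/7, so the K-coordinate is (90/7)/30 = 3/7.
[KNM] = ½·((-10)·(12/7−3) + (-74/7)·(3−12) + (-8)·(12−(12/7))) = ½·(90/7 + 666/7 − 576/7) = 90/7, so the L-coordinate is 3/7.
[KLN] = ½·((-10)·(-9−(12/7)) + (-12)·(12/7−12) + (-74/7)·(12−(-9))) = ½·(750/7 + 864/7 − 222) = 30/7, so the M-coordinate is 1/7.
Check: 3/7 + 3/7 + 1/7 = 1.

(3/7, 3/7, 1/7)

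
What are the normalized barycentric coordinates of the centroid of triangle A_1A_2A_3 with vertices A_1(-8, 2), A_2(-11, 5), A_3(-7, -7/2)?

(1/3, 1/3, 1/3)

The centroid is the average of the vertices, so each weight is 1/3.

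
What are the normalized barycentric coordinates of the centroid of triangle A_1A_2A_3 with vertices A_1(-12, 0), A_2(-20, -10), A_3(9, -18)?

The centroid is the average of the vertices, so each weight is 1/3.

(1/3, 1/3, 1/3)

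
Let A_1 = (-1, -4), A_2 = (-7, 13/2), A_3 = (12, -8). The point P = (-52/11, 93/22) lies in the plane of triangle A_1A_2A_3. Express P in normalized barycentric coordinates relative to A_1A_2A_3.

(1/11, 9/11, 1/11)

Signed area of the reference triangle: [A_1A_2A_3] = ½·((-1)·(13/2−(-8)) + (-7)·(-8−(-4)) + 12·(-4−(13/2))) = ½·(-29/2 + 28 − 126) = -225/4.
[PA_2A_3] = ½·((-52/11)·(13/2−(-8)) + (-7)·(-8−(93/22)) + 12·(93/22−(13/2))) = ½·(-754/11 + 1883/22 − 300/11) = -225/44, so the A_1-coordinate is (-225/44)/(-225/4) = 1/11.
[A_1PA_3] = ½·((-1)·(93/22−(-8)) + (-52/11)·(-8−(-4)) + 12·(-4−(93/22))) = ½·(-269/22 + 208/11 − 1086/11) = -2025/44, so the A_2-coordinate is 9/11.
[A_1A_2P] = ½·((-1)·(13/2−(93/22)) + (-7)·(93/22−(-4)) + (-52/11)·(-4−(13/2))) = ½·(-25/11 − 1267/22 + 546/11) = -225/44, so the A_3-coordinate is 1/11.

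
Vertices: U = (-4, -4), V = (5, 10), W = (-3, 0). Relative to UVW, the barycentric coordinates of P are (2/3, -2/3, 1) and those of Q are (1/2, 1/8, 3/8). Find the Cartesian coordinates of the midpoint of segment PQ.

Barycentric coordinates of the midpoint are the average: (7/12, -13/48, 11/16).
Converting: (7/12)·U + (-13/48)·V + (11/16)·W = (-23/4, -121/24).

(-23/4, -121/24)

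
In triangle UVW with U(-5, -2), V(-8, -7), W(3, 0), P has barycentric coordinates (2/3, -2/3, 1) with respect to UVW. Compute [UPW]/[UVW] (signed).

-2/3

The signed ratio [UPW]/[UVW] equals the barycentric coordinate of P at vertex V, which is -2/3.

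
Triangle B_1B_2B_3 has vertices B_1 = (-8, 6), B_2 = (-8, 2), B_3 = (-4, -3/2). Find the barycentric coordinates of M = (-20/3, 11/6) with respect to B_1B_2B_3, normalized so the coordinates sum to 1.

(1/4, 5/12, 1/3)

Signed area of the reference triangle: [B_1B_2B_3] = ½·((-8)·(2−(-3/2)) + (-8)·(-3/2−6) + (-4)·(6−2)) = ½·(-28 + 60 − 16) = 8.
[MB_2B_3] = ½·((-20/3)·(2−(-3/2)) + (-8)·(-3/2−(11/6)) + (-4)·(11/6−2)) = ½·(-70/3 + 80/3 + 2/3) = 2, so the B_1-coordinate is 2/8 = 1/4.
[B_1MB_3] = ½·((-8)·(11/6−(-3/2)) + (-20/3)·(-3/2−6) + (-4)·(6−(11/6))) = ½·(-80/3 + 50 − 50/3) = 10/3, so the B_2-coordinate is 5/12.
[B_1B_2M] = ½·((-8)·(2−(11/6)) + (-8)·(11/6−6) + (-20/3)·(6−2)) = ½·(-4/3 + 100/3 − 80/3) = 8/3, so the B_3-coordinate is 1/3.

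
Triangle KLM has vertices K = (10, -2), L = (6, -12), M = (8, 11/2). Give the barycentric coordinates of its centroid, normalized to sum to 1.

The centroid is the average of the vertices, so each weight is 1/3.

(1/3, 1/3, 1/3)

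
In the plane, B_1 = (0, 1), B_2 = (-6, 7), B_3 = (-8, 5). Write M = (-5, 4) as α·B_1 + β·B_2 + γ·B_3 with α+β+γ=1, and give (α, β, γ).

Signed area of the reference triangle: [B_1B_2B_3] = ½·(0·(7−5) + (-6)·(5−1) + (-8)·(1−7)) = ½·(0 − 24 + 48) = 12.
[MB_2B_3] = ½·((-5)·(7−5) + (-6)·(5−4) + (-8)·(4−7)) = ½·(-10 − 6 + 24) = 4, so the B_1-coordinate is 4/12 = 1/3.
[B_1MB_3] = ½·(0·(4−5) + (-5)·(5−1) + (-8)·(1−4)) = ½·(0 − 20 + 24) = 2, so the B_2-coordinate is 1/6.
[B_1B_2M] = ½·(0·(7−4) + (-6)·(4−1) + (-5)·(1−7)) = ½·(0 − 18 + 30) = 6, so the B_3-coordinate is 1/2.

(1/3, 1/6, 1/2)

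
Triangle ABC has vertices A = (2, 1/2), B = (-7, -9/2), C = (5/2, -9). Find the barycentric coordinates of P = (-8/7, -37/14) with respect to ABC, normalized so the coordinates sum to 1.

(1/2, 5/14, 1/7)

Signed area of the reference triangle: [ABC] = ½·(2·(-9/2−(-9)) + (-7)·(-9−(1/2)) + (5/2)·(1/2−(-9/2))) = ½·(9 + 133/2 + 25/2) = 44.
[PBC] = ½·((-8/7)·(-9/2−(-9)) + (-7)·(-9−(-37/14)) + (5/2)·(-37/14−(-9/2))) = ½·(-36/7 + 89/2 + 65/14) = 22, so the A-coordinate is 22/44 = 1/2.
[APC] = ½·(2·(-37/14−(-9)) + (-8/7)·(-9−(1/2)) + (5/2)·(1/2−(-37/14))) = ½·(89/7 + 76/7 + 55/7) = 110/7, so the B-coordinate is 5/14.
[ABP] = ½·(2·(-9/2−(-37/14)) + (-7)·(-37/14−(1/2)) + (-8/7)·(1/2−(-9/2))) = ½·(-26/7 + 22 − 40/7) = 44/7, so the C-coordinate is 1/7.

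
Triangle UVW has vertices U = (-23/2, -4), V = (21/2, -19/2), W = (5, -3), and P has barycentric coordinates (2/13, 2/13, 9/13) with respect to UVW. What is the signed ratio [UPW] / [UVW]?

2/13

The signed ratio [UPW]/[UVW] equals the barycentric coordinate of P at vertex V, which is 2/13.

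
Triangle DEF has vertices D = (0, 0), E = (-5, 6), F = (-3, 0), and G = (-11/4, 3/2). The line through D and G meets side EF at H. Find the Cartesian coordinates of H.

(-11/3, 2)

Barycentric coordinates of G with respect to DEF: (1/4, 1/4, 1/2).
On side EF the D-coordinate is zero; dropping G's D-weight 1/4 and renormalizing the remaining 1/4 : 1/2 gives weights 1/3, 2/3 on E, F.
H = (1/3)·(-5, 6) + (2/3)·(-3, 0) = (-11/3, 2).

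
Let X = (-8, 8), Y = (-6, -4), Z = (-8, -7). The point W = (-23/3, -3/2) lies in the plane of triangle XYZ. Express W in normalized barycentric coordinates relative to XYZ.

Signed area of the reference triangle: [XYZ] = ½·((-8)·(-4−(-7)) + (-6)·(-7−8) + (-8)·(8−(-4))) = ½·(-24 + 90 − 96) = -15.
[WYZ] = ½·((-23/3)·(-4−(-7)) + (-6)·(-7−(-3/2)) + (-8)·(-3/2−(-4))) = ½·(-23 + 33 − 20) = -5, so the X-coordinate is (-5)/(-15) = 1/3.
[XWZ] = ½·((-8)·(-3/2−(-7)) + (-23/3)·(-7−8) + (-8)·(8−(-3/2))) = ½·(-44 + 115 − 76) = -5/2, so the Y-coordinate is 1/6.
[XYW] = ½·((-8)·(-4−(-3/2)) + (-6)·(-3/2−8) + (-23/3)·(8−(-4))) = ½·(20 + 57 − 92) = -15/2, so the Z-coordinate is 1/2.

(1/3, 1/6, 1/2)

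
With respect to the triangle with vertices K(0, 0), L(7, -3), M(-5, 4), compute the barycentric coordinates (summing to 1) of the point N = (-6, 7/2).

(1, -1/2, 1/2)

Signed area of the reference triangle: [KLM] = ½·(0·(-3−4) + 7·(4−0) + (-5)·(0−(-3))) = ½·(0 + 28 − 15) = 13/2.
[NLM] = ½·((-6)·(-3−4) + 7·(4−(7/2)) + (-5)·(7/2−(-3))) = ½·(42 + 7/2 − 65/2) = 13/2, so the K-coordinate is (13/2)/(13/2) = 1.
[KNM] = ½·(0·(7/2−4) + (-6)·(4−0) + (-5)·(0−(7/2))) = ½·(0 − 24 + 35/2) = -13/4, so the L-coordinate is -1/2.
[KLN] = ½·(0·(-3−(7/2)) + 7·(7/2−0) + (-6)·(0−(-3))) = ½·(0 + 49/2 − 18) = 13/4, so the M-coordinate is 1/2.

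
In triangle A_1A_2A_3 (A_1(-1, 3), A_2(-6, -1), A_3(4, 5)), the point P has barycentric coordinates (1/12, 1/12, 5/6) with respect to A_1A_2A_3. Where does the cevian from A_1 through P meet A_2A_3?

Line A_1P meets A_2A_3 where the A_1-coordinate vanishes; zeroing P's A_1-weight and renormalizing leaves A_2, A_3-weights 1/12 : 5/6 → (1/11, 10/11).
So Q = (1/11)·A_2 + (10/11)·A_3 = (34/11, 49/11).

(34/11, 49/11)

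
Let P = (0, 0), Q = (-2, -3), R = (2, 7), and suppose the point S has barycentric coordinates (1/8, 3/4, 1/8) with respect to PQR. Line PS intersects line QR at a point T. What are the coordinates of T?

(-10/7, -11/7)

Line PS meets QR where the P-coordinate vanishes; zeroing S's P-weight and renormalizing leaves Q, R-weights 3/4 : 1/8 → (6/7, 1/7).
So T = (6/7)·Q + (1/7)·R = (-10/7, -11/7).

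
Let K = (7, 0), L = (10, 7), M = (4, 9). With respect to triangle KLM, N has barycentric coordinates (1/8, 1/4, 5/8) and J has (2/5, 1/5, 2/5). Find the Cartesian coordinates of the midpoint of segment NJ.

Barycentric coordinates of the midpoint are the average: (21/80, 9/40, 41/80).
Converting: (21/80)·K + (9/40)·L + (41/80)·M = (491/80, 99/16).

(491/80, 99/16)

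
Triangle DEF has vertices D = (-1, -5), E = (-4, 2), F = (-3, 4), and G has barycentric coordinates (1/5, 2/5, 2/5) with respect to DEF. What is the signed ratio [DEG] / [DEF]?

2/5

The signed ratio [DEG]/[DEF] equals the barycentric coordinate of G at vertex F, which is 2/5.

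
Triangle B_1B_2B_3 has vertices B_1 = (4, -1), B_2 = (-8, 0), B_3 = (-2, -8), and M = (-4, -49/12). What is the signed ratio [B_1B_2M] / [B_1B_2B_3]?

[B_1B_2B_3] = ½·(4·(0−(-8)) + (-8)·(-8−(-1)) + (-2)·(-1−0)) = ½·(32 + 56 + 2) = 45.
[B_1B_2M] = ½·(4·(0−(-49/12)) + (-8)·(-49/12−(-1)) + (-4)·(-1−0)) = ½·(49/3 + 74/3 + 4) = 45/2, so the ratio is (45/2)/45 = 1/2.

1/2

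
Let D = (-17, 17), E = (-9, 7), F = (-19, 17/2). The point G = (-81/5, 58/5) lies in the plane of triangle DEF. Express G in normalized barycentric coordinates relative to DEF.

Signed area of the reference triangle: [DEF] = ½·((-17)·(7−(17/2)) + (-9)·(17/2−17) + (-19)·(17−7)) = ½·(51/2 + 153/2 − 190) = -44.
[GEF] = ½·((-81/5)·(7−(17/2)) + (-9)·(17/2−(58/5)) + (-19)·(58/5−7)) = ½·(243/10 + 279/10 − 437/5) = -88/5, so the D-coordinate is (-88/5)/(-44) = 2/5.
[DGF] = ½·((-17)·(58/5−(17/2)) + (-81/5)·(17/2−17) + (-19)·(17−(58/5))) = ½·(-527/10 + 1377/10 − 513/5) = -44/5, so the E-coordinate is 1/5.
[DEG] = ½·((-17)·(7−(58/5)) + (-9)·(58/5−17) + (-81/5)·(17−7)) = ½·(391/5 + 243/5 − 162) = -88/5, so the F-coordinate is 2/5.

(2/5, 1/5, 2/5)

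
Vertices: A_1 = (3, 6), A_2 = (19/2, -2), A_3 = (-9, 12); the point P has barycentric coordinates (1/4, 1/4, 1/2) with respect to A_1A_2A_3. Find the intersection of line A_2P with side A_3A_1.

(-5, 10)

Line A_2P meets A_3A_1 where the A_2-coordinate vanishes; zeroing P's A_2-weight and renormalizing leaves A_3, A_1-weights 1/2 : 1/4 → (2/3, 1/3).
So Q = (2/3)·A_3 + (1/3)·A_1 = (-5, 10).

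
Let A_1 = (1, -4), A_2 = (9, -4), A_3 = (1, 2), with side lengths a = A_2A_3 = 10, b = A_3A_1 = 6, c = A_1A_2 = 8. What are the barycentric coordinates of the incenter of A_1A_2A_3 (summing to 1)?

The incenter has barycentric coordinates proportional to the opposite side lengths: (10 : 6 : 8).
Normalizing by 10+6+8 = 24 gives (5/12, 1/4, 1/3).

(5/12, 1/4, 1/3)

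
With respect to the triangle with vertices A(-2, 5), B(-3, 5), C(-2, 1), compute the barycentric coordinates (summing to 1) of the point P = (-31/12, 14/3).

(1/3, 7/12, 1/12)

Signed area of the reference triangle: [ABC] = ½·((-2)·(5−1) + (-3)·(1−5) + (-2)·(5−5)) = ½·(-8 + 12 + 0) = 2.
[PBC] = ½·((-31/12)·(5−1) + (-3)·(1−(14/3)) + (-2)·(14/3−5)) = ½·(-31/3 + 11 + 2/3) = 2/3, so the A-coordinate is (2/3)/2 = 1/3.
[APC] = ½·((-2)·(14/3−1) + (-31/12)·(1−5) + (-2)·(5−(14/3))) = ½·(-22/3 + 31/3 − 2/3) = 7/6, so the B-coordinate is 7/12.
[ABP] = ½·((-2)·(5−(14/3)) + (-3)·(14/3−5) + (-31/12)·(5−5)) = ½·(-2/3 + 1 + 0) = 1/6, so the C-coordinate is 1/12.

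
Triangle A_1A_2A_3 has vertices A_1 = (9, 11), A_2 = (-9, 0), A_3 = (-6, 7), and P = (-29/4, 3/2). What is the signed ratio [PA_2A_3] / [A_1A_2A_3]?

1/12

[A_1A_2A_3] = ½·(9·(0−7) + (-9)·(7−11) + (-6)·(11−0)) = ½·(-63 + 36 − 66) = -93/2.
[PA_2A_3] = ½·((-29/4)·(0−7) + (-9)·(7−(3/2)) + (-6)·(3/2−0)) = ½·(203/4 − 99/2 − 9) = -31/8, so the ratio is (-31/8)/(-93/2) = 1/12.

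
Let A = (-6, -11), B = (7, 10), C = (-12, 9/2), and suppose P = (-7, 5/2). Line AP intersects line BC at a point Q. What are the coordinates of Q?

Barycentric coordinates of P with respect to ABC: (1/5, 1/5, 3/5).
On side BC the A-coordinate is zero; dropping P's A-weight 1/5 and renormalizing the remaining 1/5 : 3/5 gives weights 1/4, 3/4 on B, C.
Q = (1/4)·(7, 10) + (3/4)·(-12, 9/2) = (-29/4, 47/8).

(-29/4, 47/8)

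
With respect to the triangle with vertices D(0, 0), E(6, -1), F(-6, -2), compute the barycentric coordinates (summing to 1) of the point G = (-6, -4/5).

(4/5, -2/5, 3/5)

Signed area of the reference triangle: [DEF] = ½·(0·(-1−(-2)) + 6·(-2−0) + (-6)·(0−(-1))) = ½·(0 − 12 − 6) = -9.
[GEF] = ½·((-6)·(-1−(-2)) + 6·(-2−(-4/5)) + (-6)·(-4/5−(-1))) = ½·(-6 − 36/5 − 6/5) = -36/5, so the D-coordinate is (-36/5)/(-9) = 4/5.
[DGF] = ½·(0·(-4/5−(-2)) + (-6)·(-2−0) + (-6)·(0−(-4/5))) = ½·(0 + 12 − 24/5) = 18/5, so the E-coordinate is -2/5.
[DEG] = ½·(0·(-1−(-4/5)) + 6·(-4/5−0) + (-6)·(0−(-1))) = ½·(0 − 24/5 − 6) = -27/5, so the F-coordinate is 3/5.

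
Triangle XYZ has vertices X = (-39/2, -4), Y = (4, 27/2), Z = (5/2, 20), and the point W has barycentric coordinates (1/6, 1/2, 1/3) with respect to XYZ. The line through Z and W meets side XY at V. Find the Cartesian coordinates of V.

(-15/8, 73/8)

Line ZW meets XY where the Z-coordinate vanishes; zeroing W's Z-weight and renormalizing leaves X, Y-weights 1/6 : 1/2 → (1/4, 3/4).
So V = (1/4)·X + (3/4)·Y = (-15/8, 73/8).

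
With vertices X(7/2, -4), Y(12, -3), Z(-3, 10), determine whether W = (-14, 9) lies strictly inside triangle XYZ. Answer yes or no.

no

Barycentric coordinates of W: (316/251, -321/251, 256/251).
The three coordinates are positive, negative, positive; a point is interior exactly when all three are positive.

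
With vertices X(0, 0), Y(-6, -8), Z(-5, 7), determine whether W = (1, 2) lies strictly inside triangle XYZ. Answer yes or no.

no

Barycentric coordinates of W: (95/82, -17/82, 2/41).
The three coordinates are positive, negative, positive; a point is interior exactly when all three are positive.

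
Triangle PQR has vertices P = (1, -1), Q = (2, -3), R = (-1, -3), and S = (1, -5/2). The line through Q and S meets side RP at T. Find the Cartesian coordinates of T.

Barycentric coordinates of S with respect to PQR: (1/4, 1/2, 1/4).
On side RP the Q-coordinate is zero; dropping S's Q-weight 1/2 and renormalizing the remaining 1/4 : 1/4 gives weights 1/2, 1/2 on R, P.
T = (1/2)·(-1, -3) + (1/2)·(1, -1) = (0, -2).

(0, -2)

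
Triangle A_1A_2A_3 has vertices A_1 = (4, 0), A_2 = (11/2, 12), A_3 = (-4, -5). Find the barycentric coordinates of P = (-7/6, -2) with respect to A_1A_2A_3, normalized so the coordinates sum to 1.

Signed area of the reference triangle: [A_1A_2A_3] = ½·(4·(12−(-5)) + (11/2)·(-5−0) + (-4)·(0−12)) = ½·(68 − 55/2 + 48) = 177/4.
[PA_2A_3] = ½·((-7/6)·(12−(-5)) + (11/2)·(-5−(-2)) + (-4)·(-2−12)) = ½·(-119/6 − 33/2 + 56) = 59/6, so the A_1-coordinate is (59/6)/(177/4) = 2/9.
[A_1PA_3] = ½·(4·(-2−(-5)) + (-7/6)·(-5−0) + (-4)·(0−(-2))) = ½·(12 + 35/6 − 8) = 59/12, so the A_2-coordinate is 1/9.
[A_1A_2P] = ½·(4·(12−(-2)) + (11/2)·(-2−0) + (-7/6)·(0−12)) = ½·(56 − 11 + 14) = 59/2, so the A_3-coordinate is 2/3.

(2/9, 1/9, 2/3)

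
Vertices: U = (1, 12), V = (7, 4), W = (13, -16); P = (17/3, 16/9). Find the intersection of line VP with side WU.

Barycentric coordinates of P with respect to UVW: (5/9, 1/9, 1/3).
On side WU the V-coordinate is zero; dropping P's V-weight 1/9 and renormalizing the remaining 1/3 : 5/9 gives weights 3/8, 5/8 on W, U.
Q = (3/8)·(13, -16) + (5/8)·(1, 12) = (11/2, 3/2).

(11/2, 3/2)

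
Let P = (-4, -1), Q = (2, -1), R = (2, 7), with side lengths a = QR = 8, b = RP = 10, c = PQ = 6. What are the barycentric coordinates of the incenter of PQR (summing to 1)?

(1/3, 5/12, 1/4)

The incenter has barycentric coordinates proportional to the opposite side lengths: (8 : 10 : 6).
Normalizing by 8+10+6 = 24 gives (1/3, 5/12, 1/4).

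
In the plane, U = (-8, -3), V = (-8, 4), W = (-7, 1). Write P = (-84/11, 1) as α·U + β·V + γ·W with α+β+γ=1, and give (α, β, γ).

Signed area of the reference triangle: [UVW] = ½·((-8)·(4−1) + (-8)·(1−(-3)) + (-7)·(-3−4)) = ½·(-24 − 32 + 49) = -7/2.
[PVW] = ½·((-84/11)·(4−1) + (-8)·(1−1) + (-7)·(1−4)) = ½·(-252/11 + 0 + 21) = -21/22, so the U-coordinate is (-21/22)/(-7/2) = 3/11.
[UPW] = ½·((-8)·(1−1) + (-84/11)·(1−(-3)) + (-7)·(-3−1)) = ½·(0 − 336/11 + 28) = -14/11, so the V-coordinate is 4/11.
[UVP] = ½·((-8)·(4−1) + (-8)·(1−(-3)) + (-84/11)·(-3−4)) = ½·(-24 − 32 + 588/11) = -14/11, so the W-coordinate is 4/11.

(3/11, 4/11, 4/11)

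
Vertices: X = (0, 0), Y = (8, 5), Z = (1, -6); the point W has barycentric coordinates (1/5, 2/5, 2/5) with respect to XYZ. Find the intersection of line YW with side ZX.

Line YW meets ZX where the Y-coordinate vanishes; zeroing W's Y-weight and renormalizing leaves Z, X-weights 2/5 : 1/5 → (2/3, 1/3).
So V = (2/3)·Z + (1/3)·X = (2/3, -4).

(2/3, -4)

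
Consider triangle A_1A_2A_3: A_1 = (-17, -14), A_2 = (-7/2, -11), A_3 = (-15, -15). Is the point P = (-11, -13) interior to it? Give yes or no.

Barycentric coordinates of P: (14/39, 16/39, 3/13).
The three coordinates are positive, positive, positive; a point is interior exactly when all three are positive.

yes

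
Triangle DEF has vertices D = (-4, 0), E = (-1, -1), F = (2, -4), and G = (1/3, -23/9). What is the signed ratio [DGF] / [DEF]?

1/3

[DEF] = ½·((-4)·(-1−(-4)) + (-1)·(-4−0) + 2·(0−(-1))) = ½·(-12 + 4 + 2) = -3.
[DGF] = ½·((-4)·(-23/9−(-4)) + (1/3)·(-4−0) + 2·(0−(-23/9))) = ½·(-52/9 − 4/3 + 46/9) = -1, so the ratio is (-1)/(-3) = 1/3.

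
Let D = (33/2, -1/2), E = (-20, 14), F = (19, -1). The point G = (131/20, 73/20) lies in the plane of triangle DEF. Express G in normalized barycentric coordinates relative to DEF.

Signed area of the reference triangle: [DEF] = ½·((33/2)·(14−(-1)) + (-20)·(-1−(-1/2)) + 19·(-1/2−14)) = ½·(495/2 + 10 − 551/2) = -9.
[GEF] = ½·((131/20)·(14−(-1)) + (-20)·(-1−(73/20)) + 19·(73/20−14)) = ½·(393/4 + 93 − 3933/20) = -27/10, so the D-coordinate is (-27/10)/(-9) = 3/10.
[DGF] = ½·((33/2)·(73/20−(-1)) + (131/20)·(-1−(-1/2)) + 19·(-1/2−(73/20))) = ½·(3069/40 − 131/40 − 1577/20) = -27/10, so the E-coordinate is 3/10.
[DEG] = ½·((33/2)·(14−(73/20)) + (-20)·(73/20−(-1/2)) + (131/20)·(-1/2−14)) = ½·(6831/40 − 83 − 3799/40) = -18/5, so the F-coordinate is 2/5.
Check: 3/10 + 3/10 + 2/5 = 1.

(3/10, 3/10, 2/5)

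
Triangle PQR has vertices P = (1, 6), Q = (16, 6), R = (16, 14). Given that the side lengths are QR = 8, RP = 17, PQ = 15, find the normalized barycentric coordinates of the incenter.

(1/5, 17/40, 3/8)

The incenter has barycentric coordinates proportional to the opposite side lengths: (8 : 17 : 15).
Normalizing by 8+17+15 = 40 gives (1/5, 17/40, 3/8).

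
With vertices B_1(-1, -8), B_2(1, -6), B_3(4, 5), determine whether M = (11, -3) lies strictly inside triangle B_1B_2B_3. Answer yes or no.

Barycentric coordinates of M: (-101/16, 131/16, -7/8).
The three coordinates are negative, positive, negative; a point is interior exactly when all three are positive.

no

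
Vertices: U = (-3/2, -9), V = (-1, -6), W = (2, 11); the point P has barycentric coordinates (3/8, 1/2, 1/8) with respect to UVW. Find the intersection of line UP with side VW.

Line UP meets VW where the U-coordinate vanishes; zeroing P's U-weight and renormalizing leaves V, W-weights 1/2 : 1/8 → (4/5, 1/5).
So Q = (4/5)·V + (1/5)·W = (-2/5, -13/5).

(-2/5, -13/5)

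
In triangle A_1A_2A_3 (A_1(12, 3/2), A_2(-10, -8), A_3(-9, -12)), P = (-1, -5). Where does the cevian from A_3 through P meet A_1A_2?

Barycentric coordinates of P with respect to A_1A_2A_3: (2/5, 2/5, 1/5).
On side A_1A_2 the A_3-coordinate is zero; dropping P's A_3-weight 1/5 and renormalizing the remaining 2/5 : 2/5 gives weights 1/2, 1/2 on A_1, A_2.
Q = (1/2)·(12, 3/2) + (1/2)·(-10, -8) = (1, -13/4).

(1, -13/4)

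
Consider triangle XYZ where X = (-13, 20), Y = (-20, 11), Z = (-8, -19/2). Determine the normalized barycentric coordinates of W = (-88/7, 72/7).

Signed area of the reference triangle: [XYZ] = ½·((-13)·(11−(-19/2)) + (-20)·(-19/2−20) + (-8)·(20−11)) = ½·(-533/2 + 590 − 72) = 503/4.
[WYZ] = ½·((-88/7)·(11−(-19/2)) + (-20)·(-19/2−(72/7)) + (-8)·(72/7−11)) = ½·(-1804/7 + 2770/7 + 40/7) = 503/7, so the X-coordinate is (503/7)/(503/4) = 4/7.
[XWZ] = ½·((-13)·(72/7−(-19/2)) + (-88/7)·(-19/2−20) + (-8)·(20−(72/7))) = ½·(-3601/14 + 2596/7 − 544/7) = 503/28, so the Y-coordinate is 1/7.
[XYW] = ½·((-13)·(11−(72/7)) + (-20)·(72/7−20) + (-88/7)·(20−11)) = ½·(-65/7 + 1360/7 − 792/7) = 503/14, so the Z-coordinate is 2/7.

(4/7, 1/7, 2/7)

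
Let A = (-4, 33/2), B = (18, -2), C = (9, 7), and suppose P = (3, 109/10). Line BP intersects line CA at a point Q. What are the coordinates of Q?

Barycentric coordinates of P with respect to ABC: (3/5, 1/5, 1/5).
On side CA the B-coordinate is zero; dropping P's B-weight 1/5 and renormalizing the remaining 1/5 : 3/5 gives weights 1/4, 3/4 on C, A.
Q = (1/4)·(9, 7) + (3/4)·(-4, 33/2) = (-3/4, 113/8).

(-3/4, 113/8)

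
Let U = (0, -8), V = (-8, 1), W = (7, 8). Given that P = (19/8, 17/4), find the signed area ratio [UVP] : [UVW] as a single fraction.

[UVW] = ½·(0·(1−8) + (-8)·(8−(-8)) + 7·(-8−1)) = ½·(0 − 128 − 63) = -191/2.
[UVP] = ½·(0·(1−(17/4)) + (-8)·(17/4−(-8)) + (19/8)·(-8−1)) = ½·(0 − 98 − 171/8) = -955/16, so the ratio is (-955/16)/(-191/2) = 5/8.

5/8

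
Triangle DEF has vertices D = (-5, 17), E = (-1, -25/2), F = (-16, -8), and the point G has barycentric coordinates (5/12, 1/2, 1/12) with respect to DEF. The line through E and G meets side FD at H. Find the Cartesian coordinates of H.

Line EG meets FD where the E-coordinate vanishes; zeroing G's E-weight and renormalizing leaves F, D-weights 1/12 : 5/12 → (1/6, 5/6).
So H = (1/6)·F + (5/6)·D = (-41/6, 77/6).

(-41/6, 77/6)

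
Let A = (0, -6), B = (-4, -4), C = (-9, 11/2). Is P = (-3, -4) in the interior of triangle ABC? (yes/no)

yes

Barycentric coordinates of P: (19/56, 33/56, 1/14).
The three coordinates are positive, positive, positive; a point is interior exactly when all three are positive.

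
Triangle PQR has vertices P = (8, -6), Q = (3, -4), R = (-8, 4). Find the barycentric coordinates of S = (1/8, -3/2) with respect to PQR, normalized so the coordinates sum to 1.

Signed area of the reference triangle: [PQR] = ½·(8·(-4−4) + 3·(4−(-6)) + (-8)·(-6−(-4))) = ½·(-64 + 30 + 16) = -9.
[SQR] = ½·((1/8)·(-4−4) + 3·(4−(-3/2)) + (-8)·(-3/2−(-4))) = ½·(-1 + 33/2 − 20) = -9/4, so the P-coordinate is (-9/4)/(-9) = 1/4.
[PSR] = ½·(8·(-3/2−4) + (1/8)·(4−(-6)) + (-8)·(-6−(-3/2))) = ½·(-44 + 5/4 + 36) = -27/8, so the Q-coordinate is 3/8.
[PQS] = ½·(8·(-4−(-3/2)) + 3·(-3/2−(-6)) + (1/8)·(-6−(-4))) = ½·(-20 + 27/2 − 1/4) = -27/8, so the R-coordinate is 3/8.
Check: 1/4 + 3/8 + 3/8 = 1.

(1/4, 3/8, 3/8)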